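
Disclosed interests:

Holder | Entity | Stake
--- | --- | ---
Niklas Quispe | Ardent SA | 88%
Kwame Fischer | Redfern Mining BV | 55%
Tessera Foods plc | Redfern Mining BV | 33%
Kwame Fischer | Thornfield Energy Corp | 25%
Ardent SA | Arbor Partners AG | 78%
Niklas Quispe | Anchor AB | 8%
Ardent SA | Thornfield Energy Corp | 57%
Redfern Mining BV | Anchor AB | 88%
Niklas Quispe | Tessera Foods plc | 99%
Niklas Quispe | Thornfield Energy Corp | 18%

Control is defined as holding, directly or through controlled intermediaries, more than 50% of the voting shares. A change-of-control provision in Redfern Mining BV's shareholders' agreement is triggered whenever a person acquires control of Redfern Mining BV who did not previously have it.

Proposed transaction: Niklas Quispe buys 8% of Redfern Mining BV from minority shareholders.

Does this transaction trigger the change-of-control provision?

The purchase changes only Niklas's holdings, so Niklas is the only person who could newly come to control Redfern.
Niklas holds 99% of Tessera, so Niklas controls Tessera.
Niklas holds 88% of Ardent, so Niklas controls Ardent.
Niklas and Ardent together hold 18% + 57% = 75% of Thornfield, so Niklas controls Thornfield.
Ardent holds 78% of Arbor, so Niklas controls Arbor.
In Redfern, Niklas's side holds only 33%, not > 50%.
So before the transaction, Niklas does not control Redfern.
After the purchase, Niklas holds 8% of Redfern directly.
After the transaction, Niklas's side holds 33% + 8% = 41% of Redfern, not > 50%, so Niklas still does not control Redfern.
No new person acquires control, so the clause is not triggered.

No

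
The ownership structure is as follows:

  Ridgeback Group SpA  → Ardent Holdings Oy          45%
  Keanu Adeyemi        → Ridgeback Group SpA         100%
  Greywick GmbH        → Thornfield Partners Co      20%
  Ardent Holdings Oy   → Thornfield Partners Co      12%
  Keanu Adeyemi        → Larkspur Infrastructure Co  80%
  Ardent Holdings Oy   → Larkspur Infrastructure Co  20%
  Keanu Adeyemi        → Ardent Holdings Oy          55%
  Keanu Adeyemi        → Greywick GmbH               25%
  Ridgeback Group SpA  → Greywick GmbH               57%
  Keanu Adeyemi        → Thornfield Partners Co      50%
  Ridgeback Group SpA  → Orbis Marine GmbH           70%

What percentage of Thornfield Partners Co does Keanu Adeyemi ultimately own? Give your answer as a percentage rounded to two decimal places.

Keanu reaches Thornfield along 5 paths.
Via Ridgeback → Greywick: 100% × 57% × 20% = 11.4%.
Via Greywick: 25% × 20% = 5%.
Via Ridgeback → Ardent: 100% × 45% × 12% = 5.4%.
Via Ardent: 55% × 12% = 6.6%.
Direct stake: 50% = 50%.
Total: 11.4% + 5% + 5.4% + 6.6% + 50% = 78.4%.
Rounded: 78.40%.

78.40%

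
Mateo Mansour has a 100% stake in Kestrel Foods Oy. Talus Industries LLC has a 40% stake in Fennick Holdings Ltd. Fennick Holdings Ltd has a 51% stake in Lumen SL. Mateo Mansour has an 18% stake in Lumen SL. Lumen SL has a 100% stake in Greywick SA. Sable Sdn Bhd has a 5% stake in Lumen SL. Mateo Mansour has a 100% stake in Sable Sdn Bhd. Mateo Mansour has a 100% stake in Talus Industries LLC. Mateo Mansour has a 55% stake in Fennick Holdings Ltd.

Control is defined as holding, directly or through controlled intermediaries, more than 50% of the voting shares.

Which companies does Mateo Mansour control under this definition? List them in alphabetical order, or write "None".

Fennick Holdings Ltd, Greywick SA, Kestrel Foods Oy, Lumen SL, Sable Sdn Bhd, Talus Industries LLC

Mateo holds 100% of Talus, so Mateo controls Talus.
Mateo holds 100% of Sable, so Mateo controls Sable.
Mateo and Talus together hold 55% + 40% = 95% of Fennick, so Mateo controls Fennick.
Mateo and Fennick and Sable together hold 18% + 51% + 5% = 74% of Lumen, so Mateo controls Lumen.
Mateo holds 100% of Kestrel, so Mateo controls Kestrel.
Lumen holds 100% of Greywick, so Mateo controls Greywick.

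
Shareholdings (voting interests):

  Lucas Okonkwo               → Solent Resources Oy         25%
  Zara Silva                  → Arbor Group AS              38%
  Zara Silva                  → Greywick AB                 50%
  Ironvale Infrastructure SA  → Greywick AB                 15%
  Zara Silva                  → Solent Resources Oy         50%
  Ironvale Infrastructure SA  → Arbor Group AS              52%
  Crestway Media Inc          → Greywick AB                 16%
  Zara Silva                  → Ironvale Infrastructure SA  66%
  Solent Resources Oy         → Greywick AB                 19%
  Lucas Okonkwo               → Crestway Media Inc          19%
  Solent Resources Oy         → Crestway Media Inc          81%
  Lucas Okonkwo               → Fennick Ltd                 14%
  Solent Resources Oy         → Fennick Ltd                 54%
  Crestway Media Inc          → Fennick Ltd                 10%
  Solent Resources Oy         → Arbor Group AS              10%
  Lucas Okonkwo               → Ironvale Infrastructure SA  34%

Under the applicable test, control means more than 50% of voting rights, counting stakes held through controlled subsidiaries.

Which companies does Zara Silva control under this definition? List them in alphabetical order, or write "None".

Arbor Group AS, Greywick AB, Ironvale Infrastructure SA

Zara holds 66% of Ironvale, so Zara controls Ironvale.
Ironvale and Zara together hold 52% + 38% = 90% of Arbor, so Zara controls Arbor.
Ironvale and Zara together hold 15% + 50% = 65% of Greywick, so Zara controls Greywick.
No other company's threshold is met.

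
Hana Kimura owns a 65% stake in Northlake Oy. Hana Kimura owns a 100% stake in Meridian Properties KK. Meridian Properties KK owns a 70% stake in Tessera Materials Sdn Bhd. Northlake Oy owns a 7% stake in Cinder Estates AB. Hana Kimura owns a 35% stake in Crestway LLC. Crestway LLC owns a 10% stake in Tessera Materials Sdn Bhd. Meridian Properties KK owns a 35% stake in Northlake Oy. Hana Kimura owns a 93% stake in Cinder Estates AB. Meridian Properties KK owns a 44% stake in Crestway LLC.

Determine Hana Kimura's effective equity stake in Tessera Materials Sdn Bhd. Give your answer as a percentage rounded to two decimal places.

Hana reaches Tessera along 3 paths.
Via Meridian → Crestway: 100% × 44% × 10% = 4.4%.
Via Crestway: 35% × 10% = 3.5%.
Via Meridian: 100% × 70% = 70%.
Total: 4.4% + 3.5% + 70% = 77.9%.
Rounded: 77.90%.

77.90%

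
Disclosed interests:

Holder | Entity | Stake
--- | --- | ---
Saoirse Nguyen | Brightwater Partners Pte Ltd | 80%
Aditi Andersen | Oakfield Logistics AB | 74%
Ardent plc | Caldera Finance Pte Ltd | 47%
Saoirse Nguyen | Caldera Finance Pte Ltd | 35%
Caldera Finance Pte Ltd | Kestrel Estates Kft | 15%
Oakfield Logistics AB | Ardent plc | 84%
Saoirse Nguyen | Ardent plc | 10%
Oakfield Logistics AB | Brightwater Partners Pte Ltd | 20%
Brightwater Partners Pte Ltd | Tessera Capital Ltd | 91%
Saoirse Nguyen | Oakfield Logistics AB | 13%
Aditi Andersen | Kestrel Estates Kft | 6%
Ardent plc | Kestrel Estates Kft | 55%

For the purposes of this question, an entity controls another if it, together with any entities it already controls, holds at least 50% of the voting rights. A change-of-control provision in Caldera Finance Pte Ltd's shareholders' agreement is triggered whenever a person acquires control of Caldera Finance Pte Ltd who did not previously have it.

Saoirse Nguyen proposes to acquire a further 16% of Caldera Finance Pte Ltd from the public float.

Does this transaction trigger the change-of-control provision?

The purchase changes only Saoirse's holdings, so Saoirse is the only person who could newly come to control Caldera.
Saoirse holds 80% of Brightwater, so Saoirse controls Brightwater.
Brightwater holds 91% of Tessera, so Saoirse controls Tessera.
In Caldera, Saoirse's side holds only 35%, not ≥ 50%.
So before the transaction, Saoirse does not control Caldera.
After the purchase, Saoirse's direct stake in Caldera rises to 35% + 16% = 51%.
Saoirse holds 51% of Caldera, so Saoirse controls Caldera.
Saoirse did not control Caldera before and does after, so the clause is triggered.

Yes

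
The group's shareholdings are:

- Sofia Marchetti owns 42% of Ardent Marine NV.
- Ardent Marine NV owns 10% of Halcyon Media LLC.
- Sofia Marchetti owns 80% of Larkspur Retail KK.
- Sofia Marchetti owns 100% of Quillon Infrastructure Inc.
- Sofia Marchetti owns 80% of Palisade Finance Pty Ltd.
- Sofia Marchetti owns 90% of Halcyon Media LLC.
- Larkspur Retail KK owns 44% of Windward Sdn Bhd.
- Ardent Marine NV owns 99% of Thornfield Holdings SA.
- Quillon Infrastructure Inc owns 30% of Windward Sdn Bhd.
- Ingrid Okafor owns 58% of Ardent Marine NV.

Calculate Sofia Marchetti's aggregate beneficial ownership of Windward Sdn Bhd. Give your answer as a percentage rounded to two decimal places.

Sofia reaches Windward along 2 paths.
Via Quillon: 100% × 30% = 30%.
Via Larkspur: 80% × 44% = 35.2%.
Total: 30% + 35.2% = 65.2%.
Rounded: 65.20%.

65.20%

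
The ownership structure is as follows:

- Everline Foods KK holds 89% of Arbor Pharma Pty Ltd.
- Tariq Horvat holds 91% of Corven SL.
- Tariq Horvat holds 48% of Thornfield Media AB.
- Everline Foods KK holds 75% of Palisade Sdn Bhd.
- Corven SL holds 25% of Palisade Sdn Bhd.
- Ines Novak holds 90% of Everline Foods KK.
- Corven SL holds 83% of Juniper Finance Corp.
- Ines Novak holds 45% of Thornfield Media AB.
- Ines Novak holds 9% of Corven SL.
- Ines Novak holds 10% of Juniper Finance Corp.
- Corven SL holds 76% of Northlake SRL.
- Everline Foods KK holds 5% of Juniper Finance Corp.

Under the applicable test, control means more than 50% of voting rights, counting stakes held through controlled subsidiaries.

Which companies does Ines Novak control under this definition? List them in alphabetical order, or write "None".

Arbor Pharma Pty Ltd, Everline Foods KK, Palisade Sdn Bhd

Ines holds 90% of Everline, so Ines controls Everline.
Everline holds 89% of Arbor, so Ines controls Arbor.
Everline holds 75% of Palisade, so Ines controls Palisade.
No other company's threshold is met.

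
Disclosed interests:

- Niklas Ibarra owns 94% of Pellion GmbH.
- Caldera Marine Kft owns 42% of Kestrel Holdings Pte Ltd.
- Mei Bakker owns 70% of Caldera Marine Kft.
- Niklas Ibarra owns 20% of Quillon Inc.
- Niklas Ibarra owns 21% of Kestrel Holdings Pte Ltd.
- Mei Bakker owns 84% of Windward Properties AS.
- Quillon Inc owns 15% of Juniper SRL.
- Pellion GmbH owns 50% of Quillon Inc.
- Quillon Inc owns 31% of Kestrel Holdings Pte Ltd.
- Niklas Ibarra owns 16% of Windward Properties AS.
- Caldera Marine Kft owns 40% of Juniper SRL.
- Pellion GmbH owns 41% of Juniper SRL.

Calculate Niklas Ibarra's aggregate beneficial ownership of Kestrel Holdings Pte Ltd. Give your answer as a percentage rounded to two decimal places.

41.77%

Niklas reaches Kestrel along 3 paths.
Direct stake: 21% = 21%.
Via Pellion → Quillon: 94% × 50% × 31% = 14.57%.
Via Quillon: 20% × 31% = 6.2%.
Total: 21% + 14.57% + 6.2% = 41.77%.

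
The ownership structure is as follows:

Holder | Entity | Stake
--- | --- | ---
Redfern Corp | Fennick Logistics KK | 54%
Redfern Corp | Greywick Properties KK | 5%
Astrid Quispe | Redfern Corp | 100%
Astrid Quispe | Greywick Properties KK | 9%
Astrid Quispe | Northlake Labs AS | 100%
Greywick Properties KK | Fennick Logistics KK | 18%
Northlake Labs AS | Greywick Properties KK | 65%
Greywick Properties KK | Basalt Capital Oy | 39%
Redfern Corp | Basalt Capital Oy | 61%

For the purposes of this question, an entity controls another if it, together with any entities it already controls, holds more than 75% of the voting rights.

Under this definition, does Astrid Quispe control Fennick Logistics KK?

No

Astrid holds 100% of Redfern, so Astrid controls Redfern.
Astrid holds 100% of Northlake, so Astrid controls Northlake.
Northlake and Astrid and Redfern together hold 65% + 9% + 5% = 79% of Greywick, so Astrid controls Greywick.
Redfern and Greywick together hold 61% + 39% = 100% of Basalt, so Astrid controls Basalt.
In Fennick, Astrid's side holds only 54% + 18% = 72%, not > 75%.
So Astrid does not control Fennick.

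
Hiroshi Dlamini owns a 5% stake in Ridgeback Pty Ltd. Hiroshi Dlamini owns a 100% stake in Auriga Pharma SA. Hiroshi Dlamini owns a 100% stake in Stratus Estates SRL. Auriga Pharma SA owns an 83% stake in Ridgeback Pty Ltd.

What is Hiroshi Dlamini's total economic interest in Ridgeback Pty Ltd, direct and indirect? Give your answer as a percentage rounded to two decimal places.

Hiroshi reaches Ridgeback along 2 paths.
Direct stake: 5% = 5%.
Via Auriga: 100% × 83% = 83%.
Total: 5% + 83% = 88%.
Rounded: 88.00%.

88.00%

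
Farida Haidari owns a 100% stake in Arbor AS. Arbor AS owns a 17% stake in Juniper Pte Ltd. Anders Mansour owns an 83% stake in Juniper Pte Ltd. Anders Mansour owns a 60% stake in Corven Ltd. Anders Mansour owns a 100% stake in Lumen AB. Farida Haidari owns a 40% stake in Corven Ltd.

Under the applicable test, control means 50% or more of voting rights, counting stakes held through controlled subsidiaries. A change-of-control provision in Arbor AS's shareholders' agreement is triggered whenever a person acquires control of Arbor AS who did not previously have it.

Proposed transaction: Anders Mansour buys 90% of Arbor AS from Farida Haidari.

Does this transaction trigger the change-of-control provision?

Yes

The purchase adds only to Anders's holdings (Farida's stake shrinks), so Anders is the only person who could newly come to control Arbor.
Anders holds 60% of Corven, so Anders controls Corven.
Anders holds 100% of Lumen, so Anders controls Lumen.
Anders holds 83% of Juniper, so Anders controls Juniper.
Neither Anders nor any entity Anders controls holds any voting interest in Arbor.
So before the transaction, Anders does not control Arbor.
After the purchase, Anders holds 90% of Arbor directly, and Farida's stake falls to 10%.
Anders holds 90% of Arbor, so Anders controls Arbor.
Anders did not control Arbor before and does after, so the clause is triggered.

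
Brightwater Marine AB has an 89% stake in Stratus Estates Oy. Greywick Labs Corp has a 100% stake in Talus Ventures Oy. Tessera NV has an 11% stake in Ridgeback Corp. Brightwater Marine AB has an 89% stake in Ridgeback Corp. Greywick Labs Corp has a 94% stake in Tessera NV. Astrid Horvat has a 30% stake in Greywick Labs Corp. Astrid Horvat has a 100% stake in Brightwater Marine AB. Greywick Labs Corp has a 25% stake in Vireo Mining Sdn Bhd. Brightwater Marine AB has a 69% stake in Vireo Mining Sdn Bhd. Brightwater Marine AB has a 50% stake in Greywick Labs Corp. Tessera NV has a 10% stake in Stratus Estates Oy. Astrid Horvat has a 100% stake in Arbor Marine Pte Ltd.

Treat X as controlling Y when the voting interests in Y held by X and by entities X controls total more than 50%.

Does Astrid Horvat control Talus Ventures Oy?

Astrid holds 100% of Brightwater, so Astrid controls Brightwater.
Brightwater and Astrid together hold 50% + 30% = 80% of Greywick, so Astrid controls Greywick.
Greywick holds 100% of Talus, so Astrid controls Talus.

Yes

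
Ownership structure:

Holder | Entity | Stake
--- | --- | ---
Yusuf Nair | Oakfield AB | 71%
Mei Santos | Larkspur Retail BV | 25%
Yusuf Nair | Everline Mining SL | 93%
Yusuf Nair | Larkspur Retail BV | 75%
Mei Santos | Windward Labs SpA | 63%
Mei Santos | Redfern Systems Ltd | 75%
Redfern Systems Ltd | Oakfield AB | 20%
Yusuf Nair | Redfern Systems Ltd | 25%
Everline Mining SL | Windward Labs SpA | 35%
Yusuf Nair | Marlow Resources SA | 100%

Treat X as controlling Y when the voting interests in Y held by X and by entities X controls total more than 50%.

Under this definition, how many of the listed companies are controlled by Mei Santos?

2

Mei holds 75% of Redfern, so Mei controls Redfern.
Mei holds 63% of Windward, so Mei controls Windward.
No other company's threshold is met.
Mei controls 2 companies.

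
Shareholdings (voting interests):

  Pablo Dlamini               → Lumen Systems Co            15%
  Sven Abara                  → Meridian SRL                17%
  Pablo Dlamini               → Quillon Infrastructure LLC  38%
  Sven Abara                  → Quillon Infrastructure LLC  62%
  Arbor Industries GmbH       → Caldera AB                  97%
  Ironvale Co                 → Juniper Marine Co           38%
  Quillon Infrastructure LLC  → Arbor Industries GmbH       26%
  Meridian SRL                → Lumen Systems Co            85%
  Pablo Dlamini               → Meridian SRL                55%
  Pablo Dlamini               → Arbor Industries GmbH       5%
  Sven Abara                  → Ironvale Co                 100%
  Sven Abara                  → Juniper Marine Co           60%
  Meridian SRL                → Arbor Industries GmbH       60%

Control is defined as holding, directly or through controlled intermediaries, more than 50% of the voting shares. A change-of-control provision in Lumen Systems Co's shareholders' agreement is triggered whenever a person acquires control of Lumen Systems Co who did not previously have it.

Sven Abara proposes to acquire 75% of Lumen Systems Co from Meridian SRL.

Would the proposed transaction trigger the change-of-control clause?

Yes

The purchase adds only to Sven's holdings (Meridian's stake shrinks), so Sven is the only person who could newly come to control Lumen.
Sven holds 62% of Quillon, so Sven controls Quillon.
Sven holds 100% of Ironvale, so Sven controls Ironvale.
Ironvale and Sven together hold 38% + 60% = 98% of Juniper, so Sven controls Juniper.
Neither Sven nor any entity Sven controls holds any voting interest in Lumen.
So before the transaction, Sven does not control Lumen.
After the purchase, Sven holds 75% of Lumen directly, and Meridian's stake falls to 10%.
Sven holds 75% of Lumen, so Sven controls Lumen.
Sven did not control Lumen before and does after, so the clause is triggered.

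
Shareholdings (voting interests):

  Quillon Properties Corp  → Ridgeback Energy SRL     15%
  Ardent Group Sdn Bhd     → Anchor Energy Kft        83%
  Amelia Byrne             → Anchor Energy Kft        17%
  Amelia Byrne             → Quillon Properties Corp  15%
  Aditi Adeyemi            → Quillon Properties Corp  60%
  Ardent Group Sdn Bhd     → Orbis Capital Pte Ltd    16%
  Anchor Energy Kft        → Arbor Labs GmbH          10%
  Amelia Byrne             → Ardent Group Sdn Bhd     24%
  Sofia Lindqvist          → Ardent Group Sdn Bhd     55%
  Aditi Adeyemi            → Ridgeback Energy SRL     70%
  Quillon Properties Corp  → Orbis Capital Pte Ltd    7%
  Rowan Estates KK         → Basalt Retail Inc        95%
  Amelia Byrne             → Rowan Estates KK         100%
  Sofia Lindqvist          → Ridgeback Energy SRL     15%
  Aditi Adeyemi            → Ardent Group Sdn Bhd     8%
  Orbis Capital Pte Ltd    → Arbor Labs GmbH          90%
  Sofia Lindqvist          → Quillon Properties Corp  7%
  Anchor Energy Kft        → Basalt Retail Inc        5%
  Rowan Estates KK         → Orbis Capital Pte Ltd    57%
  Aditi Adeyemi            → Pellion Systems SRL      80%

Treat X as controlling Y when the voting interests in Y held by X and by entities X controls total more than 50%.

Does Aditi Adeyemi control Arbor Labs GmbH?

No

Aditi holds 60% of Quillon, so Aditi controls Quillon.
Aditi holds 80% of Pellion, so Aditi controls Pellion.
Aditi and Quillon together hold 70% + 15% = 85% of Ridgeback, so Aditi controls Ridgeback.
Neither Aditi nor any entity Aditi controls holds any voting interest in Arbor.
So Aditi does not control Arbor.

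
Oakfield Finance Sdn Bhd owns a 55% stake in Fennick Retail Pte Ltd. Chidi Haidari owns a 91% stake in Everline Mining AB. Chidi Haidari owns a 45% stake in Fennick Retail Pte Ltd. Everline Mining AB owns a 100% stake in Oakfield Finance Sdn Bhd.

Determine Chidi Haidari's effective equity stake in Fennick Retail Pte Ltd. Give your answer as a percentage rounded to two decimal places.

95.05%

Chidi reaches Fennick along 2 paths.
Via Everline → Oakfield: 91% × 100% × 55% = 50.05%.
Direct stake: 45% = 45%.
Total: 50.05% + 45% = 95.05%.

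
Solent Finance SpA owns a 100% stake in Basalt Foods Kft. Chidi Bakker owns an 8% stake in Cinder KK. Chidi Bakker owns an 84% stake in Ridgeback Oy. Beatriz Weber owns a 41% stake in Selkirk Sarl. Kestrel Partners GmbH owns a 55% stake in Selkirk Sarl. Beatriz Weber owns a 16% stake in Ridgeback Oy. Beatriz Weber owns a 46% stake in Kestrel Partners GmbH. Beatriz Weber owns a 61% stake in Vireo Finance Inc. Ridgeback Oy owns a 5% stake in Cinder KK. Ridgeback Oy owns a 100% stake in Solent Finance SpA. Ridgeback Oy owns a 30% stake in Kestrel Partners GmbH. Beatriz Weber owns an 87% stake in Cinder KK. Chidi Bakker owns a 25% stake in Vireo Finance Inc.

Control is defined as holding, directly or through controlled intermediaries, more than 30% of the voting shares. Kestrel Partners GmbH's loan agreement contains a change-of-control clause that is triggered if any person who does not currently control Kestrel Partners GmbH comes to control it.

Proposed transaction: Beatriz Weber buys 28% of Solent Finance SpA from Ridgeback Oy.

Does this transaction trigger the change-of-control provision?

No

The purchase adds only to Beatriz's holdings (Ridgeback's stake shrinks), so Beatriz is the only person who could newly come to control Kestrel.
Beatriz holds 46% of Kestrel, so Beatriz controls Kestrel.
So Beatriz already controls Kestrel before the transaction.
After the purchase, Beatriz holds 28% of Solent directly, and Ridgeback's stake falls to 72%.
Beatriz controlled Kestrel already, so this is not a new person acquiring control; every other person's position is unchanged or reduced.
No new person acquires control, so the clause is not triggered.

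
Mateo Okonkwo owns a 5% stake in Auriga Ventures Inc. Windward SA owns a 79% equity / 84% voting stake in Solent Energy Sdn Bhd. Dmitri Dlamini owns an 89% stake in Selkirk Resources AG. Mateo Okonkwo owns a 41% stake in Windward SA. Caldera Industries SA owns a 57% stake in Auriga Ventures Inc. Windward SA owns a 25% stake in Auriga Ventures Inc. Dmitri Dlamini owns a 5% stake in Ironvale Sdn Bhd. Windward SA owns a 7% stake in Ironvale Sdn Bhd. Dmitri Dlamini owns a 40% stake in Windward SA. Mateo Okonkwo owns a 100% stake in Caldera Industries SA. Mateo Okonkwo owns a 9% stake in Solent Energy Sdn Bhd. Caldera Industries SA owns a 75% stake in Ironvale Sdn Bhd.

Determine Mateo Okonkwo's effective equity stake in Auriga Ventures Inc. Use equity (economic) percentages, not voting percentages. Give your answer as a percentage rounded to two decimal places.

72.25%

Mateo reaches Auriga along 3 paths.
Direct stake: 5% = 5%.
Via Windward: 41% × 25% = 10.25%.
Via Caldera: 100% × 57% = 57%.
Total: 5% + 10.25% + 57% = 72.25%.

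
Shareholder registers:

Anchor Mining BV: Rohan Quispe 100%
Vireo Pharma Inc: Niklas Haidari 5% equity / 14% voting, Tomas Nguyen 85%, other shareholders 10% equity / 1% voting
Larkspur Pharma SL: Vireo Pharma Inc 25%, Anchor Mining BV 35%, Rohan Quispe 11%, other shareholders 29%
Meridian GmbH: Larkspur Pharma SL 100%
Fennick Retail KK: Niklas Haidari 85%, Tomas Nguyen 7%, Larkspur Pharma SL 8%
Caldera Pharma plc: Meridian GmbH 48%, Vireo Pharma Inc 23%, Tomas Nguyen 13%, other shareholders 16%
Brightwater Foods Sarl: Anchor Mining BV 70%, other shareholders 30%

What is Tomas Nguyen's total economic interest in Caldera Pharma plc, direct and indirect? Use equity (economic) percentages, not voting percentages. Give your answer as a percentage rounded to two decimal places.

42.75%

Tomas reaches Caldera along 3 paths.
Via Vireo → Larkspur → Meridian: 85% × 25% × 100% × 48% = 10.2%.
Via Vireo: 85% × 23% = 19.55%.
Direct stake: 13% = 13%.
Total: 10.2% + 19.55% + 13% = 42.75%.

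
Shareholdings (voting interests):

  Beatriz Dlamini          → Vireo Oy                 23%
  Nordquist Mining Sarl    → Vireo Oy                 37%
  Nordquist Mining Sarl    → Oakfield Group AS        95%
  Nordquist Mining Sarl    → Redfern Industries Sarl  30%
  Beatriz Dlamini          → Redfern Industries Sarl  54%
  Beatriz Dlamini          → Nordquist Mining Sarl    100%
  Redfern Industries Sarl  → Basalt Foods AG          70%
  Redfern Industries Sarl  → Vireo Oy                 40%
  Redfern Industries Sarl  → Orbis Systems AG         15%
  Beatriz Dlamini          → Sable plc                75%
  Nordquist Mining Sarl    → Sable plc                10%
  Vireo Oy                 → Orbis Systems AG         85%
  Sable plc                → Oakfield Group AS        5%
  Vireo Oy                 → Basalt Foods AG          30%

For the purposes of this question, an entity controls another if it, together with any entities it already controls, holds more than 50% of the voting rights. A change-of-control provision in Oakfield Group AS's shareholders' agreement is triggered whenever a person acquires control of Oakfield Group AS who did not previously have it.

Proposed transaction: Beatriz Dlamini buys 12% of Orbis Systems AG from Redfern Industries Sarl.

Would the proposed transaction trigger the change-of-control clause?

No

The purchase adds only to Beatriz's holdings (Redfern's stake shrinks), so Beatriz is the only person who could newly come to control Oakfield.
Beatriz holds 100% of Nordquist, so Beatriz controls Nordquist.
Beatriz and Nordquist together hold 75% + 10% = 85% of Sable, so Beatriz controls Sable.
Nordquist and Sable together hold 95% + 5% = 100% of Oakfield, so Beatriz controls Oakfield.
So Beatriz already controls Oakfield before the transaction.
After the purchase, Beatriz holds 12% of Orbis directly, and Redfern's stake falls to 3%.
Beatriz controlled Oakfield already, so this is not a new person acquiring control; every other person's position is unchanged or reduced.
No new person acquires control, so the clause is not triggered.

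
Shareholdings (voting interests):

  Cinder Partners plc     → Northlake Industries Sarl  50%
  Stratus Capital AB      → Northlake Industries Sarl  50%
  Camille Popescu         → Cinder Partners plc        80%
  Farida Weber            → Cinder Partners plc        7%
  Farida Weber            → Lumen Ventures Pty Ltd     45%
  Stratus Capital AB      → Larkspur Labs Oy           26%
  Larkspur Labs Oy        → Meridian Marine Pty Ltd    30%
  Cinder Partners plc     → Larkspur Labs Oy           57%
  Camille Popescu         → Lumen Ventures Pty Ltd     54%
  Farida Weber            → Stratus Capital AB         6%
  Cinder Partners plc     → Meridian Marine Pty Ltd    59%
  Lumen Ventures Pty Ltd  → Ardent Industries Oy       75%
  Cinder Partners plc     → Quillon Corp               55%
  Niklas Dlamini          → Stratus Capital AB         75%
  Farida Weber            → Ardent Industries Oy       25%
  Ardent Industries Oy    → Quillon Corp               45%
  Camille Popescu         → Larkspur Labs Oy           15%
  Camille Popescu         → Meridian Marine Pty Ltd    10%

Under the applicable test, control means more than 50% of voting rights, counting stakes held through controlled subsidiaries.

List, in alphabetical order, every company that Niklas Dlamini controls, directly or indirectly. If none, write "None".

Niklas holds 75% of Stratus, so Niklas controls Stratus.
No other company's threshold is met.

Stratus Capital AB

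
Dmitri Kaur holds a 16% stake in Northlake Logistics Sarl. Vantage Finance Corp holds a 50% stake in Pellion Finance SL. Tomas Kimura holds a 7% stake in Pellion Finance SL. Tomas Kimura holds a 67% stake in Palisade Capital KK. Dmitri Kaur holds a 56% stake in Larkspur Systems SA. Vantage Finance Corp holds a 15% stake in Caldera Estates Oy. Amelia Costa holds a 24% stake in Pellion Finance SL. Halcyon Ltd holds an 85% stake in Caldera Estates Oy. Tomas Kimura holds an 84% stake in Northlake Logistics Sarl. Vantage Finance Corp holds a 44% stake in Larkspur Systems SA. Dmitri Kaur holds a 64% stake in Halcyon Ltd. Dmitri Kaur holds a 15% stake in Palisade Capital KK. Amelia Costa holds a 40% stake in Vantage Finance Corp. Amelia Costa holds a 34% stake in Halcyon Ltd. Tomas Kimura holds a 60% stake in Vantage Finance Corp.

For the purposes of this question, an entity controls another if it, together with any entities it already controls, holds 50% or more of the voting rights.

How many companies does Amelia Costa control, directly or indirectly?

0

Amelia's largest direct stake is 40% in Vantage, which does not meet the threshold.
Amelia controls 0 companies.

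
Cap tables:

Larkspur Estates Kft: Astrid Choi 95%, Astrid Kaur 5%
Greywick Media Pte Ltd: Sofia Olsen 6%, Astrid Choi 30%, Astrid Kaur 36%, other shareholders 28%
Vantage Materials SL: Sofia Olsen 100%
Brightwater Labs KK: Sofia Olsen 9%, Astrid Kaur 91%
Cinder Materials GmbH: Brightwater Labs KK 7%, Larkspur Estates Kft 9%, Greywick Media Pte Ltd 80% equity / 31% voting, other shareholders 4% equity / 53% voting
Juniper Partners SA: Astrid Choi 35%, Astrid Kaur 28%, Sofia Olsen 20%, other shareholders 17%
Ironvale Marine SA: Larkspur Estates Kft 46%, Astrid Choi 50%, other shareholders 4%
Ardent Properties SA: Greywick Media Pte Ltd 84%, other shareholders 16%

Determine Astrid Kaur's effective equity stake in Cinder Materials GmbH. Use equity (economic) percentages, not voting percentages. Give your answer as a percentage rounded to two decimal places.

35.62%

Astrid Kaur reaches Cinder along 3 paths.
Via Brightwater: 91% × 7% = 6.37%.
Via Larkspur: 5% × 9% = 0.45%.
Via Greywick: 36% × 80% = 28.8%.
Total: 6.37% + 0.45% + 28.8% = 35.62%.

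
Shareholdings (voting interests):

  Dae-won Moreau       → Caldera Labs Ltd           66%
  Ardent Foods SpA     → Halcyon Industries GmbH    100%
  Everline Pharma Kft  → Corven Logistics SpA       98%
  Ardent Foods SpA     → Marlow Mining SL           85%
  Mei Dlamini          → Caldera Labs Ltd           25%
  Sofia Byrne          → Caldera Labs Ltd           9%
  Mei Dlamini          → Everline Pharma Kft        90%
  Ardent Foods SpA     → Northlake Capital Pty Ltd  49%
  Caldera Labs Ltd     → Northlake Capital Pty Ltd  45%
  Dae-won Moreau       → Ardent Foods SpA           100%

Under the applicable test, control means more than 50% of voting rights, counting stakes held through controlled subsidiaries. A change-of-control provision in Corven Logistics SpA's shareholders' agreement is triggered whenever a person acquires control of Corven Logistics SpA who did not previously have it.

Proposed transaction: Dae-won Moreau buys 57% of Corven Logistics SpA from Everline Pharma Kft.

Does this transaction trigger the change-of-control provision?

Yes

The purchase adds only to Dae-won's holdings (Everline's stake shrinks), so Dae-won is the only person who could newly come to control Corven.
Dae-won holds 100% of Ardent, so Dae-won controls Ardent.
Dae-won holds 66% of Caldera, so Dae-won controls Caldera.
Ardent and Caldera together hold 49% + 45% = 94% of Northlake, so Dae-won controls Northlake.
Ardent holds 100% of Halcyon, so Dae-won controls Halcyon.
Ardent holds 85% of Marlow, so Dae-won controls Marlow.
Neither Dae-won nor any entity Dae-won controls holds any voting interest in Corven.
So before the transaction, Dae-won does not control Corven.
After the purchase, Dae-won holds 57% of Corven directly, and Everline's stake falls to 41%.
Dae-won holds 57% of Corven, so Dae-won controls Corven.
Dae-won did not control Corven before and does after, so the clause is triggered.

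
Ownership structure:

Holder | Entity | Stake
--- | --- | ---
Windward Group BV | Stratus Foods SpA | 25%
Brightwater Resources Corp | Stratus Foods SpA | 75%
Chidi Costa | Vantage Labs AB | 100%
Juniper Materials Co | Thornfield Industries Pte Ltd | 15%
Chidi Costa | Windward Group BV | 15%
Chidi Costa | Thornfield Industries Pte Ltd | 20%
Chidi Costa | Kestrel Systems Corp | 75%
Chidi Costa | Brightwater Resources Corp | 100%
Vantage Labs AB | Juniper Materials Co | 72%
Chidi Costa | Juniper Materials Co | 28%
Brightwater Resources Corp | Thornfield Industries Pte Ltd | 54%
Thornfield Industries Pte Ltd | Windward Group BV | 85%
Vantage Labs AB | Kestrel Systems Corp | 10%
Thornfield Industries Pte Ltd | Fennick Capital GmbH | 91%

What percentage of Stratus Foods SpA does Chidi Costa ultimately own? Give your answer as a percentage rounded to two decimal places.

Chidi reaches Stratus along 6 paths.
Via Brightwater: 100% × 75% = 75%.
Via Windward: 15% × 25% = 3.75%.
Via Thornfield → Windward: 20% × 85% × 25% = 4.25%.
Via Vantage → Juniper → Thornfield → Windward: 100% × 72% × 15% × 85% × 25% = 2.295%.
Via Juniper → Thornfield → Windward: 28% × 15% × 85% × 25% = 0.8925%.
Via Brightwater → Thornfield → Windward: 100% × 54% × 85% × 25% = 11.475%.
Total: 75% + 3.75% + 4.25% + 2.295% + 0.8925% + 11.475% = 97.6625%.
Rounded: 97.66%.

97.66%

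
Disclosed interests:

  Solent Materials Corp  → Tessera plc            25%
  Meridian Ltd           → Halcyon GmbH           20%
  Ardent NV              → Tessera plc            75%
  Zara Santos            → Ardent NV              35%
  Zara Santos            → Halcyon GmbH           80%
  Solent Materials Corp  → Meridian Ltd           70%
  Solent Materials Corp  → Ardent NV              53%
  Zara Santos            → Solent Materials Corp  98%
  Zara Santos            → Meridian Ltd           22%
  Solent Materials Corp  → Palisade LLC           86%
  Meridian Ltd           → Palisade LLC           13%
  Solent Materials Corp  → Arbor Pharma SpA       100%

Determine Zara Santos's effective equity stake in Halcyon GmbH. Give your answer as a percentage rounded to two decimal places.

98.12%

Zara reaches Halcyon along 3 paths.
Direct stake: 80% = 80%.
Via Solent → Meridian: 98% × 70% × 20% = 13.72%.
Via Meridian: 22% × 20% = 4.4%.
Total: 80% + 13.72% + 4.4% = 98.12%.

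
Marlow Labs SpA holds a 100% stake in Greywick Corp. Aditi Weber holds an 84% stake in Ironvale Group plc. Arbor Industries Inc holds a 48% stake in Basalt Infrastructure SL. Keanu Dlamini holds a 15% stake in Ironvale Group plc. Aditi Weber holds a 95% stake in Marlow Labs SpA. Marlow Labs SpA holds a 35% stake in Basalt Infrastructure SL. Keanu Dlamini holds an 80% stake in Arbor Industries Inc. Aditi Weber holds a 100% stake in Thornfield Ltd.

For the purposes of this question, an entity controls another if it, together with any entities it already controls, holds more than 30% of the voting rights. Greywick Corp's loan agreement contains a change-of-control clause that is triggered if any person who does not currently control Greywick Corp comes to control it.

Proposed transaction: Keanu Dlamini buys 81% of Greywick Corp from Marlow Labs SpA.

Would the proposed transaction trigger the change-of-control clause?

The purchase adds only to Keanu's holdings (Marlow's stake shrinks), so Keanu is the only person who could newly come to control Greywick.
Keanu holds 80% of Arbor, so Keanu controls Arbor.
Arbor holds 48% of Basalt, so Keanu controls Basalt.
Neither Keanu nor any entity Keanu controls holds any voting interest in Greywick.
So before the transaction, Keanu does not control Greywick.
After the purchase, Keanu holds 81% of Greywick directly, and Marlow's stake falls to 19%.
Keanu holds 81% of Greywick, so Keanu controls Greywick.
Keanu did not control Greywick before and does after, so the clause is triggered.

Yes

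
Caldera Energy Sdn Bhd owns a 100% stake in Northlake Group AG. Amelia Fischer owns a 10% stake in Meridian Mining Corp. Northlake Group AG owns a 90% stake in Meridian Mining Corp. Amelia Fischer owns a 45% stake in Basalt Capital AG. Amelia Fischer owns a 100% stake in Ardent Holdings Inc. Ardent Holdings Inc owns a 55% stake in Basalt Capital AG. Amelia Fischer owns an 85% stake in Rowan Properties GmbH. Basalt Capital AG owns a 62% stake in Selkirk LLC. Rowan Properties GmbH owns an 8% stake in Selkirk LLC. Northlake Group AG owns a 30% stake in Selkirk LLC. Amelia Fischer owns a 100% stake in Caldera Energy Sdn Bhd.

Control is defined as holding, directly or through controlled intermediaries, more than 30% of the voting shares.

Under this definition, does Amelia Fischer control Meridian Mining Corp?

Amelia holds 100% of Caldera, so Amelia controls Caldera.
Caldera holds 100% of Northlake, so Amelia controls Northlake.
Amelia and Northlake together hold 10% + 90% = 100% of Meridian, so Amelia controls Meridian.

Yes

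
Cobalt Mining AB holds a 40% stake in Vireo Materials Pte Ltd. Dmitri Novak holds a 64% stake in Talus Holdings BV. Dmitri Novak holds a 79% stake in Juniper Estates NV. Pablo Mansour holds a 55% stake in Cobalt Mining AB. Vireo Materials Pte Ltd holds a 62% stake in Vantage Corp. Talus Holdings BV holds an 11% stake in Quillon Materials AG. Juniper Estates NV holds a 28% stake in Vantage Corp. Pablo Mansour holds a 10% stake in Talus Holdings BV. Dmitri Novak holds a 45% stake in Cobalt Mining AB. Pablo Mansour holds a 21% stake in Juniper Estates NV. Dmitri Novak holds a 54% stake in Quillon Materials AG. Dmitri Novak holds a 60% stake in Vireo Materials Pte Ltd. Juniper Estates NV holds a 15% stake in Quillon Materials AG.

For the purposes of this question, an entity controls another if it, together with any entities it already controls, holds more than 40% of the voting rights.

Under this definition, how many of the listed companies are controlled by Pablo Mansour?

Pablo holds 55% of Cobalt, so Pablo controls Cobalt.
No other company's threshold is met.
Pablo controls 1 company.

1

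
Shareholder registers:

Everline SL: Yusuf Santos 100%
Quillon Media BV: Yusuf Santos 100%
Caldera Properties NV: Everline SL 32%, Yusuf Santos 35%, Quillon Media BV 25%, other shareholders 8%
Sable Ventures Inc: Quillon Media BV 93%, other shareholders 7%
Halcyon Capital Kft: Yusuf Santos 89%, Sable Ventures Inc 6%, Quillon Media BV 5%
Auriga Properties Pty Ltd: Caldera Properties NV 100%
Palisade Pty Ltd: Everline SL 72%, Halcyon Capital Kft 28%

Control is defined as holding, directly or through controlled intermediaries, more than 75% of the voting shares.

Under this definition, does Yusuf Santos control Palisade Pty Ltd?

Yusuf holds 100% of Quillon, so Yusuf controls Quillon.
Quillon holds 93% of Sable, so Yusuf controls Sable.
Yusuf and Sable and Quillon together hold 89% + 6% + 5% = 100% of Halcyon, so Yusuf controls Halcyon.
Yusuf holds 100% of Everline, so Yusuf controls Everline.
Everline and Halcyon together hold 72% + 28% = 100% of Palisade, so Yusuf controls Palisade.

Yes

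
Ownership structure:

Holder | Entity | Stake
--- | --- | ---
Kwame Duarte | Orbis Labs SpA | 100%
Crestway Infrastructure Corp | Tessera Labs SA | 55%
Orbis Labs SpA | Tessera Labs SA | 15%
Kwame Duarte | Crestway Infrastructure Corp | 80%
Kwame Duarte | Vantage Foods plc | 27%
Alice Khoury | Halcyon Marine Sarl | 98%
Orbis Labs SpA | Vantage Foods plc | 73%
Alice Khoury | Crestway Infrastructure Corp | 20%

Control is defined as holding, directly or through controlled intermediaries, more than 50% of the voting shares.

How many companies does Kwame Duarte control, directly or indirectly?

4

Kwame holds 100% of Orbis, so Kwame controls Orbis.
Kwame holds 80% of Crestway, so Kwame controls Crestway.
Orbis and Kwame together hold 73% + 27% = 100% of Vantage, so Kwame controls Vantage.
Orbis and Crestway together hold 15% + 55% = 70% of Tessera, so Kwame controls Tessera.
No other company's threshold is met.
Kwame controls 4 companies.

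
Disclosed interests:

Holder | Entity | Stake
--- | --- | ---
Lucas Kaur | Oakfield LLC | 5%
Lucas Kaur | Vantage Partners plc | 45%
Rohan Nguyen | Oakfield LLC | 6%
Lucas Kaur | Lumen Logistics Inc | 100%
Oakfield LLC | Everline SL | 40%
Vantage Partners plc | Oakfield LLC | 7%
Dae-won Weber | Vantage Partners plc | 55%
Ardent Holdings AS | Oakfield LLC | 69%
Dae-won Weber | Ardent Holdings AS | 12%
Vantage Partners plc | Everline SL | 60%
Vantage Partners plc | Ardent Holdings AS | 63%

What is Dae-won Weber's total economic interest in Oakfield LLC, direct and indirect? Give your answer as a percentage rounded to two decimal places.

36.04%

Dae-won reaches Oakfield along 3 paths.
Via Vantage: 55% × 7% = 3.85%.
Via Vantage → Ardent: 55% × 63% × 69% = 23.9085%.
Via Ardent: 12% × 69% = 8.28%.
Total: 3.85% + 23.9085% + 8.28% = 36.0385%.
Rounded: 36.04%.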